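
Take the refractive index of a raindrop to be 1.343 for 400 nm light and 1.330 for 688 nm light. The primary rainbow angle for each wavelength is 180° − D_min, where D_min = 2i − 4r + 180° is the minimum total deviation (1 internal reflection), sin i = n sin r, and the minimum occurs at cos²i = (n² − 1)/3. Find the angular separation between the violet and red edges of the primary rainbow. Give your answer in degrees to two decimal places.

1.87°

At 400 nm (n = 1.343): cos²i = 0.26788 → i = 58.830°, r = 39.577°, D_min = 139.354°, rainbow angle = 40.646°.
At 688 nm (n = 1.330): cos²i = 0.25630 → i = 59.585°, r = 40.422°, D_min = 137.484°, rainbow angle = 42.516°.
Angular width = |40.646° − 42.516°| = 1.871°.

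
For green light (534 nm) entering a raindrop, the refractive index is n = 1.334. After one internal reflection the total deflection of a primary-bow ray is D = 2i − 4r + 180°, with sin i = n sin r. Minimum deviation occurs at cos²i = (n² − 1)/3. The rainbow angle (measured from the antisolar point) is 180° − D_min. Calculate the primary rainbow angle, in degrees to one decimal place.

41.9°

cos²i = (1.77956 − 1)/3 = 0.25985; i = arccos(0.50976) = 59.352°.
sin r = sin 59.352°/1.334 = 0.64492; r = 40.159°.
D_min = 2·59.352° − 4·40.159° + 180° = 138.067°.
Rainbow angle = 180° − D_min = 41.933°.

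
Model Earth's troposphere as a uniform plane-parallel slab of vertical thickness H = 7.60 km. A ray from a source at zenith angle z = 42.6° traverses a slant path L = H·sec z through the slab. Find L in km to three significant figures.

sec z = 1/cos 42.6° = 1.3585.
L = 7.60 × 1.3585 = 10.325 km.

10.3 km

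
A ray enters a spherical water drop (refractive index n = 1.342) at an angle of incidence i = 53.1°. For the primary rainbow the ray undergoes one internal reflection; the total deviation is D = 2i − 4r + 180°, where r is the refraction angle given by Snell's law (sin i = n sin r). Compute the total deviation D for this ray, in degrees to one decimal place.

139.9°

sin r = sin 53.1° / 1.342 = 0.7997/1.342 = 0.5959; r = 36.58°.
D = 2·53.1° − 4·36.58° + 180° = 106.20° − 146.30° + 180° = 139.90°.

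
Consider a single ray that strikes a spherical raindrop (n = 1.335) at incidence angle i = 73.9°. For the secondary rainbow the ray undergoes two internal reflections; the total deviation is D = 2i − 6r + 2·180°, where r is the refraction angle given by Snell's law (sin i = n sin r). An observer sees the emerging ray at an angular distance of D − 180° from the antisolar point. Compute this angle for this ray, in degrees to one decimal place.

51.6°

sin r = sin 73.9° / 1.335 = 0.9608/1.335 = 0.7197; r = 46.03°.
D = 2·73.9° − 6·46.03° + 2·180° = 147.80° − 276.17° + 360° = 231.63°.
Angle from antisolar point = D − 180° = 51.63°.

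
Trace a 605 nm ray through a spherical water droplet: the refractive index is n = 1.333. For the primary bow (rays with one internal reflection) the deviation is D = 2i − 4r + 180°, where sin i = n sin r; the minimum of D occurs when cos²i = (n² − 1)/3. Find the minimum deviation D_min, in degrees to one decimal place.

cos²i = (1.77689 − 1)/3 = 0.25896; i = arccos(0.50888) = 59.410°.
sin r = sin 59.410°/1.333 = 0.64579; r = 40.225°.
D_min = 2·59.410° − 4·40.225° + 180° = 137.922°.

137.9°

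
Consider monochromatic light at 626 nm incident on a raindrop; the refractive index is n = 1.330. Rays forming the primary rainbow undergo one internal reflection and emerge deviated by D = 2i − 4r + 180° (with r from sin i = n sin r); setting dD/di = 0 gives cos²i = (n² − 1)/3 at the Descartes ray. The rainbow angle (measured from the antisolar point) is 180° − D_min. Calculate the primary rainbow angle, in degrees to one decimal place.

42.5°

cos²i = (1.76890 − 1)/3 = 0.25630; i = arccos(0.50626) = 59.585°.
sin r = sin 59.585°/1.330 = 0.64841; r = 40.422°.
D_min = 2·59.585° − 4·40.422° + 180° = 137.484°.
Rainbow angle = 180° − D_min = 42.516°.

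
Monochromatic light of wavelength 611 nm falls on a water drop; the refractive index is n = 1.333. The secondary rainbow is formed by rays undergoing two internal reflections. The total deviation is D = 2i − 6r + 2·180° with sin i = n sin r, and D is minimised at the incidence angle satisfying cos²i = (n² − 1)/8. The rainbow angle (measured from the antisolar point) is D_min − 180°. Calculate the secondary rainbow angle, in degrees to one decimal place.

cos²i = (1.77689 − 1)/8 = 0.09711; i = arccos(0.31163) = 71.843°.
sin r = sin 71.843°/1.333 = 0.71283; r = 45.466°.
D_min = 2·71.843° − 6·45.466° + 360° = 230.891°.
Rainbow angle = D_min − 180° = 50.891°.

50.9°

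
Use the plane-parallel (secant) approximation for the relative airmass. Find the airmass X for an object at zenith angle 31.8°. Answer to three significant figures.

X = sec z = 1/cos 31.8° = 1/0.8499 = 1.1766.

1.18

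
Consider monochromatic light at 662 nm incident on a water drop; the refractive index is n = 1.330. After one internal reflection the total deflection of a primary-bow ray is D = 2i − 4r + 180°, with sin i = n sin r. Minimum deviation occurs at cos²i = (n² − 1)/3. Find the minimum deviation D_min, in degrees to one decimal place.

cos²i = (1.76890 − 1)/3 = 0.25630; i = arccos(0.50626) = 59.585°.
sin r = sin 59.585°/1.330 = 0.64841; r = 40.422°.
D_min = 2·59.585° − 4·40.422° + 180° = 137.484°.

137.5°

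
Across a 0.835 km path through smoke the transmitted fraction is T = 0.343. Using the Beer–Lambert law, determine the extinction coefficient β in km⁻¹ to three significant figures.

Beer–Lambert: T = exp(−βL) ⇒ β = −ln(T)/L = −ln(0.343)/0.835 = 1.0700/0.835 = 1.281 km⁻¹.

1.28 km⁻¹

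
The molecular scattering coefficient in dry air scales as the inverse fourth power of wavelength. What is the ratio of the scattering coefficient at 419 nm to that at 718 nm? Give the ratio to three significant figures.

Rayleigh scattering ∝ λ⁻⁴, so the ratio of coefficients is the inverse fourth power of the wavelength ratio.
σ(419)/σ(718) = (718/419)⁴ = (1.7136)⁴ = 8.623.

8.62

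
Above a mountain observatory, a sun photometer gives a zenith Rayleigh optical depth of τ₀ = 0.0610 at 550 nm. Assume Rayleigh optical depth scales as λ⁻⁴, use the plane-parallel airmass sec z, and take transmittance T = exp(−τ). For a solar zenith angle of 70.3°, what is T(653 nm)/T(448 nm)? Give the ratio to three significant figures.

Airmass: sec 70.3° = 2.9665.
τ(653 nm) = 0.0610 × (550/653)⁴ × 2.9665 = 0.0610 × 0.5033 × 2.9665 = 0.0911.
τ(448 nm) = 0.0610 × (550/448)⁴ × 2.9665 = 0.0610 × 2.2716 × 2.9665 = 0.4111.
T(653)/T(448) = exp(τ_B − τ_A) = exp(0.3200) = 1.3771.

1.38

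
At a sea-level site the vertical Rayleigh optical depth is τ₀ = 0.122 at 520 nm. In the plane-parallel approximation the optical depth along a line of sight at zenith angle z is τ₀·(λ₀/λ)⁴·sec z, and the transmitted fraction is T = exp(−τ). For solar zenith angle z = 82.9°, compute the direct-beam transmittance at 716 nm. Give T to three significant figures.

sec 82.9° = 8.0905.
τ = 0.122 × (520/716)⁴ × 8.0905 = 0.122 × 0.2782 × 8.0905 = 0.2746.
T = exp(−0.2746) = 0.7599.

0.760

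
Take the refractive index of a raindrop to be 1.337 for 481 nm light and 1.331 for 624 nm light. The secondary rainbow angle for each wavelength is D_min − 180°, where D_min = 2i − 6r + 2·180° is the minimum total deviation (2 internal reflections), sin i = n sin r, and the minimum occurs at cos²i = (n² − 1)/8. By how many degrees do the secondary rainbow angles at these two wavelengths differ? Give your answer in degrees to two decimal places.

At 481 nm (n = 1.337): cos²i = 0.09845 → i = 71.714°, r = 45.249°, D_min = 231.934°, rainbow angle = 51.934°.
At 624 nm (n = 1.331): cos²i = 0.09645 → i = 71.907°, r = 45.575°, D_min = 230.365°, rainbow angle = 50.365°.
Angular width = |51.934° − 50.365°| = 1.569°.

1.57°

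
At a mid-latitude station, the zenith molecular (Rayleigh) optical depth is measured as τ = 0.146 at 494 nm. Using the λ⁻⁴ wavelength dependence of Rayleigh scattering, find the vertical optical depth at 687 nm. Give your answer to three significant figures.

τ(687 nm) = τ(494 nm) × (494/687)⁴ = 0.146 × (0.7191)⁴ = 0.146 × 0.2674 = 0.0390.

0.0390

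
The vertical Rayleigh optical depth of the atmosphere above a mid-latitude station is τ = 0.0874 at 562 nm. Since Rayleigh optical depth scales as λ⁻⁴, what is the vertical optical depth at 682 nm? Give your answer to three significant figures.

τ(682 nm) = τ(562 nm) × (562/682)⁴ = 0.0874 × (0.8240)⁴ = 0.0874 × 0.4611 = 0.0403.

0.0403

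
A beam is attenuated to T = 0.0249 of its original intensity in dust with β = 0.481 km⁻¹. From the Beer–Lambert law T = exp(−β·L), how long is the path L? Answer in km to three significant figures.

7.68 km

Beer–Lambert: T = exp(−βL) ⇒ L = −ln(T)/β = −ln(0.0249)/0.481 = 3.6929/0.481 = 7.678 km.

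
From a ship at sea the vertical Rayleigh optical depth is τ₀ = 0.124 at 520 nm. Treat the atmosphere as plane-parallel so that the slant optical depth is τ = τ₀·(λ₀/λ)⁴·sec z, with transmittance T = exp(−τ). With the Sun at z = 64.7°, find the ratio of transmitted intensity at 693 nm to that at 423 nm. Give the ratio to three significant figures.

Airmass: sec 64.7° = 2.3400.
τ(693 nm) = 0.124 × (520/693)⁴ × 2.3400 = 0.124 × 0.3170 × 2.3400 = 0.0920.
τ(423 nm) = 0.124 × (520/423)⁴ × 2.3400 = 0.124 × 2.2838 × 2.3400 = 0.6626.
T(693)/T(423) = exp(τ_B − τ_A) = exp(0.5707) = 1.7694.

1.77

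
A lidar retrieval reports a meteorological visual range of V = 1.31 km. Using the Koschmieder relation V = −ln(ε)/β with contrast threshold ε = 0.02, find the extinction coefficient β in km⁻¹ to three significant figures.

β = −ln(0.02) / V = 3.912 / 1.31 = 2.9863 km⁻¹.

2.99 km⁻¹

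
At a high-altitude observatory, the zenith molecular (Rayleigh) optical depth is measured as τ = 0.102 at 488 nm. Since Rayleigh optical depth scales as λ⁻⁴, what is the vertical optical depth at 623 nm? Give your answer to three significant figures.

0.0384

τ(623 nm) = τ(488 nm) × (488/623)⁴ = 0.102 × (0.7833)⁴ = 0.102 × 0.3765 = 0.0384.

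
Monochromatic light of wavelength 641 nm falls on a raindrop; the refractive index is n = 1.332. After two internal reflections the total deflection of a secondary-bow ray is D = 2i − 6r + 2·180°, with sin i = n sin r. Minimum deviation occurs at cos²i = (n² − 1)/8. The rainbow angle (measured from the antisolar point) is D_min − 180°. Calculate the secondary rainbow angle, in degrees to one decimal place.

50.6°

cos²i = (1.77422 − 1)/8 = 0.09678; i = arccos(0.31109) = 71.875°.
sin r = sin 71.875°/1.332 = 0.71350; r = 45.520°.
D_min = 2·71.875° − 6·45.520° + 360° = 230.628°.
Rainbow angle = D_min − 180° = 50.628°.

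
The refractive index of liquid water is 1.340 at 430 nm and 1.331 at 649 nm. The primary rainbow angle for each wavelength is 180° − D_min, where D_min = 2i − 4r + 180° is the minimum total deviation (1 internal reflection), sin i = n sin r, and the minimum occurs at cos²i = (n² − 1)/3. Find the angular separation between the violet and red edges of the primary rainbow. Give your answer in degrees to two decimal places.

At 430 nm (n = 1.340): cos²i = 0.26520 → i = 59.004°, r = 39.770°, D_min = 138.929°, rainbow angle = 41.071°.
At 649 nm (n = 1.331): cos²i = 0.25719 → i = 59.527°, r = 40.356°, D_min = 137.630°, rainbow angle = 42.370°.
Angular width = |41.071° − 42.370°| = 1.299°.

1.30°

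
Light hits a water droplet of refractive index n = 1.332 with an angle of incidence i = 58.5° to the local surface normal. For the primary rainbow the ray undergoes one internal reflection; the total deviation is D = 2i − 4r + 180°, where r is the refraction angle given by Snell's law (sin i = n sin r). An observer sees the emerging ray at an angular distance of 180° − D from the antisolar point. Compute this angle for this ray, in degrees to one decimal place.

sin r = sin 58.5° / 1.332 = 0.8526/1.332 = 0.6401; r = 39.80°.
D = 2·58.5° − 4·39.80° + 180° = 117.00° − 159.20° + 180° = 137.80°.
Angle from antisolar point = 180° − D = 42.20°.

42.2°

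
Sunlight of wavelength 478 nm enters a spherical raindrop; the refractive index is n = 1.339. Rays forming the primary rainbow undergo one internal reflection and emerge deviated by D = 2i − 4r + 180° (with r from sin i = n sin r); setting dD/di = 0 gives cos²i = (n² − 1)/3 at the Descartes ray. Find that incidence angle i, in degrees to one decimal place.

cos²i = (1.339² − 1)/3 = (1.79292 − 1)/3 = 0.26431.
cos i = 0.51411, so i = 59.062°.

59.1°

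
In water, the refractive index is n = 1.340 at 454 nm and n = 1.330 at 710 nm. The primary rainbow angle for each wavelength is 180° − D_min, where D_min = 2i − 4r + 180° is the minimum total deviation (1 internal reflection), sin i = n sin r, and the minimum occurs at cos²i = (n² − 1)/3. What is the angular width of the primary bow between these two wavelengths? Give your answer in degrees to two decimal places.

At 454 nm (n = 1.340): cos²i = 0.26520 → i = 59.004°, r = 39.770°, D_min = 138.929°, rainbow angle = 41.071°.
At 710 nm (n = 1.330): cos²i = 0.25630 → i = 59.585°, r = 40.422°, D_min = 137.484°, rainbow angle = 42.516°.
Angular width = |41.071° − 42.516°| = 1.445°.

1.45°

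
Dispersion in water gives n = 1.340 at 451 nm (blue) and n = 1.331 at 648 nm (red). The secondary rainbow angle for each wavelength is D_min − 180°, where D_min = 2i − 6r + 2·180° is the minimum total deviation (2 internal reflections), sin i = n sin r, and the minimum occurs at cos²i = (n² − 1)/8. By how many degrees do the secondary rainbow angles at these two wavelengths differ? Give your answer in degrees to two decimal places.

At 451 nm (n = 1.340): cos²i = 0.09945 → i = 71.618°, r = 45.088°, D_min = 232.709°, rainbow angle = 52.709°.
At 648 nm (n = 1.331): cos²i = 0.09645 → i = 71.907°, r = 45.575°, D_min = 230.365°, rainbow angle = 50.365°.
Angular width = |52.709° − 50.365°| = 2.344°.

2.34°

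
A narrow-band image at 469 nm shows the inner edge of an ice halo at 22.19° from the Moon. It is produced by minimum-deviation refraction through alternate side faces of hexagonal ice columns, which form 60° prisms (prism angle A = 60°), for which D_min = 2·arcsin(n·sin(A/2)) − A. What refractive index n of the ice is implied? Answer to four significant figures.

Rearranging: n = sin((D_min + A)/2) / sin(A/2).
(D_min + A)/2 = (22.19° + 60°)/2 = 41.095°.
n = sin 41.095° / sin 30° = 0.6573 / 0.5000 = 1.3146.

1.315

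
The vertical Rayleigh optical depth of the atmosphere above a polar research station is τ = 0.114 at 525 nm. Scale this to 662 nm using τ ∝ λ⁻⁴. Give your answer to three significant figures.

0.0451

τ(662 nm) = τ(525 nm) × (525/662)⁴ = 0.114 × (0.7931)⁴ = 0.114 × 0.3956 = 0.0451.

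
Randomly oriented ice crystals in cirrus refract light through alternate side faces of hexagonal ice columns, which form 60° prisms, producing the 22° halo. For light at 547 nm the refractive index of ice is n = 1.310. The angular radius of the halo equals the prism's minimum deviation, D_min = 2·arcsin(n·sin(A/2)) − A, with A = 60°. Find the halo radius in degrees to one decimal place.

n·sin(A/2) = 1.310 × sin 30° = 1.310 × 0.5000 = 0.6550.
D_min = 2·arcsin(0.6550) − 60° = 2 × 40.920° − 60° = 21.839°.

21.8°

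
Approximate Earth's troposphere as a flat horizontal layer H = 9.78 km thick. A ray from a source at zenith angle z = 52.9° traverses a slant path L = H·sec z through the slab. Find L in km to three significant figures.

16.2 km

sec z = 1/cos 52.9° = 1.6578.
L = 9.78 × 1.6578 = 16.213 km.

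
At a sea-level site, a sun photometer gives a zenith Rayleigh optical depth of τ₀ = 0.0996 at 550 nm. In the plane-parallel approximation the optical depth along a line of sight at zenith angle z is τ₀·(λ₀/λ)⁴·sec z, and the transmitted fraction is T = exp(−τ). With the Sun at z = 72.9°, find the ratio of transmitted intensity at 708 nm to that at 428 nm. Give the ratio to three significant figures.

2.23

Airmass: sec 72.9° = 3.4009.
τ(708 nm) = 0.0996 × (550/708)⁴ × 3.4009 = 0.0996 × 0.3642 × 3.4009 = 0.1234.
τ(428 nm) = 0.0996 × (550/428)⁴ × 3.4009 = 0.0996 × 2.7269 × 3.4009 = 0.9237.
T(708)/T(428) = exp(τ_B − τ_A) = exp(0.8003) = 2.2263.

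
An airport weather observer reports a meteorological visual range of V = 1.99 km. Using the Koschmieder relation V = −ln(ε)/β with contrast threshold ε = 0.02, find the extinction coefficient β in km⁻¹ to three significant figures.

β = −ln(0.02) / V = 3.912 / 1.99 = 1.9658 km⁻¹.

1.97 km⁻¹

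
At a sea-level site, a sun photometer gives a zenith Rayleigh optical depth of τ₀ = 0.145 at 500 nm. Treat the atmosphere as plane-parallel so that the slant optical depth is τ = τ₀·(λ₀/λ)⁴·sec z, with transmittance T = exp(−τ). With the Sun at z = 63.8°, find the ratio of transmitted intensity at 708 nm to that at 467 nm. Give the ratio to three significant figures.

1.42

Airmass: sec 63.8° = 2.2650.
τ(708 nm) = 0.145 × (500/708)⁴ × 2.2650 = 0.145 × 0.2487 × 2.2650 = 0.0817.
τ(467 nm) = 0.145 × (500/467)⁴ × 2.2650 = 0.145 × 1.3141 × 2.2650 = 0.4316.
T(708)/T(467) = exp(τ_B − τ_A) = exp(0.3499) = 1.4189.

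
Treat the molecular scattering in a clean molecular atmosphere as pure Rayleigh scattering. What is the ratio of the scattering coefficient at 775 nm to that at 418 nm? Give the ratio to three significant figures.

Rayleigh scattering ∝ λ⁻⁴, so the ratio of coefficients is the inverse fourth power of the wavelength ratio.
σ(775)/σ(418) = (418/775)⁴ = (0.5394)⁴ = 0.08462.

0.0846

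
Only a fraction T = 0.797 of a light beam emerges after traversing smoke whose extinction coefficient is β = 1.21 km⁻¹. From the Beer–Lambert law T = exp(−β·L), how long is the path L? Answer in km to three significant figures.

0.188 km

Beer–Lambert: T = exp(−βL) ⇒ L = −ln(T)/β = −ln(0.797)/1.21 = 0.2269/1.21 = 0.1875 km.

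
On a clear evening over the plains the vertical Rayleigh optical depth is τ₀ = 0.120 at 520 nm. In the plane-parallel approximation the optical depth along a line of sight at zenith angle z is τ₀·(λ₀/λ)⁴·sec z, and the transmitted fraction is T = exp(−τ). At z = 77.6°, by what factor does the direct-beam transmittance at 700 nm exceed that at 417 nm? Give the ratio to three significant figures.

Airmass: sec 77.6° = 4.6569.
τ(700 nm) = 0.120 × (520/700)⁴ × 4.6569 = 0.120 × 0.3045 × 4.6569 = 0.1702.
τ(417 nm) = 0.120 × (520/417)⁴ × 4.6569 = 0.120 × 2.4181 × 4.6569 = 1.3513.
T(700)/T(417) = exp(τ_B − τ_A) = exp(1.1811) = 3.2580.

3.26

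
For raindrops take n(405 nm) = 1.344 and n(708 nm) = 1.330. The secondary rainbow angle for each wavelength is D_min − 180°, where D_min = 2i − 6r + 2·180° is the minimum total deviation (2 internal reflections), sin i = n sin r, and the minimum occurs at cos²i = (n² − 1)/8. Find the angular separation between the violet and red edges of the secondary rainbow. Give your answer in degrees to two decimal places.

At 405 nm (n = 1.344): cos²i = 0.10079 → i = 71.490°, r = 44.874°, D_min = 233.733°, rainbow angle = 53.733°.
At 708 nm (n = 1.330): cos²i = 0.09611 → i = 71.940°, r = 45.630°, D_min = 230.101°, rainbow angle = 50.101°.
Angular width = |53.733° − 50.101°| = 3.632°.

3.63°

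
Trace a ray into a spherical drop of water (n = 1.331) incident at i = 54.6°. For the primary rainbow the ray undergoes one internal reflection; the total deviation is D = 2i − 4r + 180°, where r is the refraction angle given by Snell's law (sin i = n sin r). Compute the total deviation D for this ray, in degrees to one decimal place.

138.1°

sin r = sin 54.6° / 1.331 = 0.8151/1.331 = 0.6124; r = 37.76°.
D = 2·54.6° − 4·37.76° + 180° = 109.20° − 151.06° + 180° = 138.14°.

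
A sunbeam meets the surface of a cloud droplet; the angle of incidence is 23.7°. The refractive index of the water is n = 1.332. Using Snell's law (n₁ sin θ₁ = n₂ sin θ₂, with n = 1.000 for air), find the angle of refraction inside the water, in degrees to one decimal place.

Snell: sin θ_r = sin θ_i / n = sin 23.7° / 1.332 = 0.4019 / 1.332 = 0.3018.
θ_r = arcsin(0.3018) = 17.56°.

17.6°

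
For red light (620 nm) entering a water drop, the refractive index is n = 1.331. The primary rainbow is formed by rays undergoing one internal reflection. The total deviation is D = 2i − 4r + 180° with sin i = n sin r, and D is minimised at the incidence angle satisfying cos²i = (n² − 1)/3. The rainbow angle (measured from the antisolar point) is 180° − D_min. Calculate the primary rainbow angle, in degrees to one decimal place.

cos²i = (1.77156 − 1)/3 = 0.25719; i = arccos(0.50714) = 59.527°.
sin r = sin 59.527°/1.331 = 0.64753; r = 40.356°.
D_min = 2·59.527° − 4·40.356° + 180° = 137.630°.
Rainbow angle = 180° − D_min = 42.370°.

42.4°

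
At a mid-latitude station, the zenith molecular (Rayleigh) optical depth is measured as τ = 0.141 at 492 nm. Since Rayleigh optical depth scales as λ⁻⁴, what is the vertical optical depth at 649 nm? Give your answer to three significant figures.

0.0466

τ(649 nm) = τ(492 nm) × (492/649)⁴ = 0.141 × (0.7581)⁴ = 0.141 × 0.3303 = 0.0466.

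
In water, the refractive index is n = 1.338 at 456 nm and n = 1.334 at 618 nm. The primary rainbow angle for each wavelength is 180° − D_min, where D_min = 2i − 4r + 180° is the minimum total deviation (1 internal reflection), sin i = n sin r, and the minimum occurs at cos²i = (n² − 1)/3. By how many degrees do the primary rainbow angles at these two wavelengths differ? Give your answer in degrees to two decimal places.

0.58°

At 456 nm (n = 1.338): cos²i = 0.26341 → i = 59.120°, r = 39.899°, D_min = 138.643°, rainbow angle = 41.357°.
At 618 nm (n = 1.334): cos²i = 0.25985 → i = 59.352°, r = 40.159°, D_min = 138.067°, rainbow angle = 41.933°.
Angular width = |41.357° − 41.933°| = 0.576°.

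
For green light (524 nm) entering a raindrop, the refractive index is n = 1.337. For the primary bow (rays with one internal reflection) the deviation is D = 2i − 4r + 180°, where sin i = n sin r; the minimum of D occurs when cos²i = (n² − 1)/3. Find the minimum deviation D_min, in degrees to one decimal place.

138.5°

cos²i = (1.78757 − 1)/3 = 0.26252; i = arccos(0.51237) = 59.178°.
sin r = sin 59.178°/1.337 = 0.64231; r = 39.964°.
D_min = 2·59.178° − 4·39.964° + 180° = 138.500°.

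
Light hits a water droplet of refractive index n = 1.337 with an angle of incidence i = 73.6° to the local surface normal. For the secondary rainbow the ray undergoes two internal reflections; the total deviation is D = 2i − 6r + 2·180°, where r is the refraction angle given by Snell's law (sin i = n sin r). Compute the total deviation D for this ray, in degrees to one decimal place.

232.1°

sin r = sin 73.6° / 1.337 = 0.9593/1.337 = 0.7175; r = 45.85°.
D = 2·73.6° − 6·45.85° + 2·180° = 147.20° − 275.10° + 360° = 232.10°.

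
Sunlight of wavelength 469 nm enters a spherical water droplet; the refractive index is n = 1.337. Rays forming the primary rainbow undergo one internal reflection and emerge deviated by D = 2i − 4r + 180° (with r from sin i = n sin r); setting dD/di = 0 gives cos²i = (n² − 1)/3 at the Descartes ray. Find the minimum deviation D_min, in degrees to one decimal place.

138.5°

cos²i = (1.78757 − 1)/3 = 0.26252; i = arccos(0.51237) = 59.178°.
sin r = sin 59.178°/1.337 = 0.64231; r = 39.964°.
D_min = 2·59.178° − 4·39.964° + 180° = 138.500°.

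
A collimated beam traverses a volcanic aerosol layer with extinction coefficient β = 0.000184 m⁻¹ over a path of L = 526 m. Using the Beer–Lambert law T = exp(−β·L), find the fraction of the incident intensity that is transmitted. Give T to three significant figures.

τ = β·L = 0.000184 × 526 = 0.0968.
T = exp(−0.0968) = 0.9078.

0.908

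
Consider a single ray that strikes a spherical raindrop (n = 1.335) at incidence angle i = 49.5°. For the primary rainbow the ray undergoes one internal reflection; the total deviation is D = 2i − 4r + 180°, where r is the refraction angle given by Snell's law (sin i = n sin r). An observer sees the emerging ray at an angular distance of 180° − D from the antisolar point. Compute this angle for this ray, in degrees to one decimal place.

39.9°

sin r = sin 49.5° / 1.335 = 0.7604/1.335 = 0.5696; r = 34.72°.
D = 2·49.5° − 4·34.72° + 180° = 99.00° − 138.89° + 180° = 140.11°.
Angle from antisolar point = 180° − D = 39.89°.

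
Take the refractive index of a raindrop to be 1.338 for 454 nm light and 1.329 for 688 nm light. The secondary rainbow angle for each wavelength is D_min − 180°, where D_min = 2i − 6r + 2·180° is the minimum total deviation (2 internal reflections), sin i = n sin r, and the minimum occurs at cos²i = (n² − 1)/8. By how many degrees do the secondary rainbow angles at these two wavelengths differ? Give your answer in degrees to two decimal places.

2.36°

At 454 nm (n = 1.338): cos²i = 0.09878 → i = 71.682°, r = 45.195°, D_min = 232.193°, rainbow angle = 52.193°.
At 688 nm (n = 1.329): cos²i = 0.09578 → i = 71.972°, r = 45.685°, D_min = 229.837°, rainbow angle = 49.837°.
Angular width = |52.193° − 49.837°| = 2.356°.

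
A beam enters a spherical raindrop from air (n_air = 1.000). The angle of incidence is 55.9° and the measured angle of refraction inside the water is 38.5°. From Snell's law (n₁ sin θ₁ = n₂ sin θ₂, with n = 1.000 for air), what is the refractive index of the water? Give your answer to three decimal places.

1.330

n = sin θ_i / sin θ_r = sin 55.9° / sin 38.5° = 0.8281 / 0.6225 = 1.3302.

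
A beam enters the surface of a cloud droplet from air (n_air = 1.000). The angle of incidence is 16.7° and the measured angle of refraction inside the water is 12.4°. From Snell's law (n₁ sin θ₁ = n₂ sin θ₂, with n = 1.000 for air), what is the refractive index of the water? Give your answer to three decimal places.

n = sin θ_i / sin θ_r = sin 16.7° / sin 12.4° = 0.2874 / 0.2147 = 1.3382.

1.338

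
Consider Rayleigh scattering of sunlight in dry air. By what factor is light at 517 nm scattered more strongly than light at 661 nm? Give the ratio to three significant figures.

2.67

Rayleigh scattering ∝ λ⁻⁴, so the ratio of coefficients is the inverse fourth power of the wavelength ratio.
σ(517)/σ(661) = (661/517)⁴ = (1.2785)⁴ = 2.672.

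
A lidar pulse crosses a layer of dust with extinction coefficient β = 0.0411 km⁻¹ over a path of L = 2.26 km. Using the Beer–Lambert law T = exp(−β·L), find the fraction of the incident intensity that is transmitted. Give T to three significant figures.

0.911

τ = β·L = 0.0411 × 2.26 = 0.0929.
T = exp(−0.0929) = 0.9113.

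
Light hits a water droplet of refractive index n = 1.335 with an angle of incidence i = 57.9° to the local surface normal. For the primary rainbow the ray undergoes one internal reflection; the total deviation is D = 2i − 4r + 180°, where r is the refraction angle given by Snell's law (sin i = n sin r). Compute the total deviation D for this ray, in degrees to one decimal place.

sin r = sin 57.9° / 1.335 = 0.8471/1.335 = 0.6345; r = 39.39°.
D = 2·57.9° − 4·39.39° + 180° = 115.80° − 157.55° + 180° = 138.25°.

138.3°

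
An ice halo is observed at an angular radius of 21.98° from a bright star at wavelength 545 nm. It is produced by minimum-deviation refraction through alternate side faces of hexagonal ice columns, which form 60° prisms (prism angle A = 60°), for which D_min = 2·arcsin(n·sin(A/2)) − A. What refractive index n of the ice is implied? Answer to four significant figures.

1.312

Rearranging: n = sin((D_min + A)/2) / sin(A/2).
(D_min + A)/2 = (21.98° + 60°)/2 = 40.990°.
n = sin 40.990° / sin 30° = 0.6559 / 0.5000 = 1.3119.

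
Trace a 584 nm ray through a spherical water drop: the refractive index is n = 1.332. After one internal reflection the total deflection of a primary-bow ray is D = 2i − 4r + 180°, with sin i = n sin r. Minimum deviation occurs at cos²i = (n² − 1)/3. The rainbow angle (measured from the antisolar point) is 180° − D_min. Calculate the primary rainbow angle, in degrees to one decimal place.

42.2°

cos²i = (1.77422 − 1)/3 = 0.25807; i = arccos(0.50801) = 59.469°.
sin r = sin 59.469°/1.332 = 0.64666; r = 40.290°.
D_min = 2·59.469° − 4·40.290° + 180° = 137.776°.
Rainbow angle = 180° − D_min = 42.224°.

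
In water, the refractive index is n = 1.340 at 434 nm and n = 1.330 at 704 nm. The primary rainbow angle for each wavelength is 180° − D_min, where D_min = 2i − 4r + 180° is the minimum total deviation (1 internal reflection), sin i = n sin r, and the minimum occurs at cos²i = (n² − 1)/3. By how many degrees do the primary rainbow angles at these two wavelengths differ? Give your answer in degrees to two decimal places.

1.45°

At 434 nm (n = 1.340): cos²i = 0.26520 → i = 59.004°, r = 39.770°, D_min = 138.929°, rainbow angle = 41.071°.
At 704 nm (n = 1.330): cos²i = 0.25630 → i = 59.585°, r = 40.422°, D_min = 137.484°, rainbow angle = 42.516°.
Angular width = |41.071° − 42.516°| = 1.445°.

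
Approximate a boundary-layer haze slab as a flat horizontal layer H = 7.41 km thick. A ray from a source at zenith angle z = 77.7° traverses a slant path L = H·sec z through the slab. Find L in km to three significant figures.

34.8 km

sec z = 1/cos 77.7° = 4.6942.
L = 7.41 × 4.6942 = 34.784 km.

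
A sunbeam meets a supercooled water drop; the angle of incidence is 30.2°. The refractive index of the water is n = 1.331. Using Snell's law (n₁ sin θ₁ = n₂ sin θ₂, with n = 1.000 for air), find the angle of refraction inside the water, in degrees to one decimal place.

Snell: sin θ_r = sin θ_i / n = sin 30.2° / 1.331 = 0.5030 / 1.331 = 0.3779.
θ_r = arcsin(0.3779) = 22.21°.

22.2°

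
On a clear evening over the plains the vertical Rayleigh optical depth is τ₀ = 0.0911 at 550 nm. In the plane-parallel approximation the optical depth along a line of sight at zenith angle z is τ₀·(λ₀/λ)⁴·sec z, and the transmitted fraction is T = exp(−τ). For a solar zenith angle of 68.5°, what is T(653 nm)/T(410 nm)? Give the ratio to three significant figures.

1.97

Airmass: sec 68.5° = 2.7285.
τ(653 nm) = 0.0911 × (550/653)⁴ × 2.7285 = 0.0911 × 0.5033 × 2.7285 = 0.1251.
τ(410 nm) = 0.0911 × (550/410)⁴ × 2.7285 = 0.0911 × 3.2383 × 2.7285 = 0.8049.
T(653)/T(410) = exp(τ_B − τ_A) = exp(0.6798) = 1.9736.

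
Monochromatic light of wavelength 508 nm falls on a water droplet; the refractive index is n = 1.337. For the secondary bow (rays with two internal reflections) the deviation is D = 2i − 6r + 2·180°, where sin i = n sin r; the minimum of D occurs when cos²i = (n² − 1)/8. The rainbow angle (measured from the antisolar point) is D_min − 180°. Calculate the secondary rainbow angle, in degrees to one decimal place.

51.9°

cos²i = (1.78757 − 1)/8 = 0.09845; i = arccos(0.31376) = 71.714°.
sin r = sin 71.714°/1.337 = 0.71017; r = 45.249°.
D_min = 2·71.714° − 6·45.249° + 360° = 231.934°.
Rainbow angle = D_min − 180° = 51.934°.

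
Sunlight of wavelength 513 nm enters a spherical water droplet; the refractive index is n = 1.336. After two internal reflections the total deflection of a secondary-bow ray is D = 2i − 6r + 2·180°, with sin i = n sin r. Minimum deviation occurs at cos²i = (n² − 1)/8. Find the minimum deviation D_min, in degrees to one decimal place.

231.7°

cos²i = (1.78490 − 1)/8 = 0.09811; i = arccos(0.31323) = 71.746°.
sin r = sin 71.746°/1.336 = 0.71084; r = 45.303°.
D_min = 2·71.746° − 6·45.303° + 360° = 231.674°.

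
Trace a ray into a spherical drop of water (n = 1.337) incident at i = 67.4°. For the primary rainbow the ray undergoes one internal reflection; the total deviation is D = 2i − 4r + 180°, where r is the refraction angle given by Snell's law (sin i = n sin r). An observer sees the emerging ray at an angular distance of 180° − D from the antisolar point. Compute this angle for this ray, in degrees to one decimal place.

39.9°

sin r = sin 67.4° / 1.337 = 0.9232/1.337 = 0.6905; r = 43.67°.
D = 2·67.4° − 4·43.67° + 180° = 134.80° − 174.68° + 180° = 140.12°.
Angle from antisolar point = 180° − D = 39.88°.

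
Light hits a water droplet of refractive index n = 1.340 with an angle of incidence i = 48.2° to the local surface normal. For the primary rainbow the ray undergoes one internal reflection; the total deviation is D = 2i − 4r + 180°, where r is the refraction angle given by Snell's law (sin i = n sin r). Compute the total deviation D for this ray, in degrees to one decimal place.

sin r = sin 48.2° / 1.340 = 0.7455/1.340 = 0.5563; r = 33.80°.
D = 2·48.2° − 4·33.80° + 180° = 96.40° − 135.21° + 180° = 141.19°.

141.2°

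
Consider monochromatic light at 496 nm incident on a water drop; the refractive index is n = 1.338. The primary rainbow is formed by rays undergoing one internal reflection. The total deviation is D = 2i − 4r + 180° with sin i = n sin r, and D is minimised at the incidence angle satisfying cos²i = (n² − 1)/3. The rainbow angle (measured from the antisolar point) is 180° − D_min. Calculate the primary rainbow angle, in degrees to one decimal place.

cos²i = (1.79024 − 1)/3 = 0.26341; i = arccos(0.51324) = 59.120°.
sin r = sin 59.120°/1.338 = 0.64144; r = 39.899°.
D_min = 2·59.120° − 4·39.899° + 180° = 138.643°.
Rainbow angle = 180° − D_min = 41.357°.

41.4°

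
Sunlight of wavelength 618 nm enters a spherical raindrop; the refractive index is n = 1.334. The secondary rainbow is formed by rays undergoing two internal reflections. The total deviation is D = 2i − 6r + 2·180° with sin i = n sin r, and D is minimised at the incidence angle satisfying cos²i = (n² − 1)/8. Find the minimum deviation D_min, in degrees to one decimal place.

cos²i = (1.77956 − 1)/8 = 0.09744; i = arccos(0.31216) = 71.810°.
sin r = sin 71.810°/1.334 = 0.71217; r = 45.411°.
D_min = 2·71.810° − 6·45.411° + 360° = 231.153°.

231.2°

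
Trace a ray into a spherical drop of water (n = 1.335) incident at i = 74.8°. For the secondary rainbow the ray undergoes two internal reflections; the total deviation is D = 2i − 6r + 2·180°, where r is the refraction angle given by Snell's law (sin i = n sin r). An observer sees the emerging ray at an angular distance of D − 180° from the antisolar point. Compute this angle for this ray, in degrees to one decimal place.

sin r = sin 74.8° / 1.335 = 0.9650/1.335 = 0.7229; r = 46.29°.
D = 2·74.8° − 6·46.29° + 2·180° = 149.60° − 277.75° + 360° = 231.85°.
Angle from antisolar point = D − 180° = 51.85°.

51.9°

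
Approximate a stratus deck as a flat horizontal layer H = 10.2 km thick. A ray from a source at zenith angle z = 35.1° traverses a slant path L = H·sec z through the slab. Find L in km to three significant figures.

12.5 km

sec z = 1/cos 35.1° = 1.2223.
L = 10.2 × 1.2223 = 12.467 km.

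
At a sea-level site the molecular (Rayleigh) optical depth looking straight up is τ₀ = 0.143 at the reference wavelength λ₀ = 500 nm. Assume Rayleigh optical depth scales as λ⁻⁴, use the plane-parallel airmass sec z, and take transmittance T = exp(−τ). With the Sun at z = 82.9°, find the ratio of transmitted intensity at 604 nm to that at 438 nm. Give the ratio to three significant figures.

Airmass: sec 82.9° = 8.0905.
τ(604 nm) = 0.143 × (500/604)⁴ × 8.0905 = 0.143 × 0.4696 × 8.0905 = 0.5433.
τ(438 nm) = 0.143 × (500/438)⁴ × 8.0905 = 0.143 × 1.6982 × 8.0905 = 1.9647.
T(604)/T(438) = exp(τ_B − τ_A) = exp(1.4214) = 4.1429.

4.14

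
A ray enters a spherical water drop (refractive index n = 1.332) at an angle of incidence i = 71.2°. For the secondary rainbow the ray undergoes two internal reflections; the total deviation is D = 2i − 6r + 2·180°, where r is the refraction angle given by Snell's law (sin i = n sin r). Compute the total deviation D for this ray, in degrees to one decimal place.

sin r = sin 71.2° / 1.332 = 0.9466/1.332 = 0.7107; r = 45.29°.
D = 2·71.2° − 6·45.29° + 2·180° = 142.40° − 271.75° + 360° = 230.65°.

230.6°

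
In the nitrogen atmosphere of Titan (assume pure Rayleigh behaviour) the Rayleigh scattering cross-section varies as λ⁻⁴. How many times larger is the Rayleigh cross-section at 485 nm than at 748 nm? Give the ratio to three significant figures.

5.66

Rayleigh scattering ∝ λ⁻⁴, so the ratio of coefficients is the inverse fourth power of the wavelength ratio.
σ(485)/σ(748) = (748/485)⁴ = (1.5423)⁴ = 5.658.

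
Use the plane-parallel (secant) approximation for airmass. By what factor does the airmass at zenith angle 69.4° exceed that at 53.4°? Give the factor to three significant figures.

1.69

X(69.4°)/X(53.4°) = sec 69.4° / sec 53.4° = cos 53.4° / cos 69.4° = 0.5962/0.3518 = 1.6946.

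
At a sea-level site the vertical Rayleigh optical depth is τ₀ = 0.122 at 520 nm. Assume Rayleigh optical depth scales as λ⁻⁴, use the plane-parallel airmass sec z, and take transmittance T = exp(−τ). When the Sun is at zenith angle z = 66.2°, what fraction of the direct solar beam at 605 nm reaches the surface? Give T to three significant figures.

0.848

sec 66.2° = 2.4780.
τ = 0.122 × (520/605)⁴ × 2.4780 = 0.122 × 0.5457 × 2.4780 = 0.1650.
T = exp(−0.1650) = 0.8479.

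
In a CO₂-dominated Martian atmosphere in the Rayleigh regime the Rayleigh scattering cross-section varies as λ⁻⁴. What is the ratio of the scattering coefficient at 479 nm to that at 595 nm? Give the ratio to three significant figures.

Rayleigh scattering ∝ λ⁻⁴, so the ratio of coefficients is the inverse fourth power of the wavelength ratio.
σ(479)/σ(595) = (595/479)⁴ = (1.2422)⁴ = 2.381.

2.38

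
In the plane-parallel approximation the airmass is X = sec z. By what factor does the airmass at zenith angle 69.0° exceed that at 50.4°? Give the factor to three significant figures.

X(69.0°)/X(50.4°) = sec 69.0° / sec 50.4° = cos 50.4° / cos 69.0° = 0.6374/0.3584 = 1.7787.

1.78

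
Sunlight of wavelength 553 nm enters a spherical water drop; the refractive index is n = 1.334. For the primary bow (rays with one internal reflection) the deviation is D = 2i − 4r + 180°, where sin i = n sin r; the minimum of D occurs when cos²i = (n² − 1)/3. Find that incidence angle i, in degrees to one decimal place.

cos²i = (1.334² − 1)/3 = (1.77956 − 1)/3 = 0.25985.
cos i = 0.50976, so i = 59.352°.

59.4°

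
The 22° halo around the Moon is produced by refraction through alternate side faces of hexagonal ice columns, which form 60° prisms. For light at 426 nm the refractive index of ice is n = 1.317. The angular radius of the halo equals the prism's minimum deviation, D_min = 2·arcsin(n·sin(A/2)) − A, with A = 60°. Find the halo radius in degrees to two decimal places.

22.37°

n·sin(A/2) = 1.317 × sin 30° = 1.317 × 0.5000 = 0.6585.
D_min = 2·arcsin(0.6585) − 60° = 2 × 41.186° − 60° = 22.371°.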